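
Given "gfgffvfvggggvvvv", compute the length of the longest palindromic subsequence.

8

One longest palindromic subsequence is vvggggvv (positions 6,8,9,10,11,12,15,16); it reads the same forward and backward, and the interval DP gives dp[1][16] = 8.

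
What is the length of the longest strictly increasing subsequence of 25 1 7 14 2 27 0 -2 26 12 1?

4

Scanning left to right, the best length ending at each element is: 25→1, 1→1, 7→2, 14→3, 2→2, 27→4, 0→1, -2→1, 26→4, 12→3, 1→2.
So the longest increasing subsequence has length 4, e.g. 1, 7, 14, 27.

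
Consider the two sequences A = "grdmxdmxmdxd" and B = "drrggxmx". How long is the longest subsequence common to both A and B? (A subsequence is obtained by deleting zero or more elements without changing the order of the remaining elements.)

4

A longest common subsequence is gxmx (length 4); the LCS DP confirms no longer common subsequence exists.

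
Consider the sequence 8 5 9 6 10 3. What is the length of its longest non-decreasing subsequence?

3

One longest non-decreasing subsequence is 8, 9, 10 (positions 1,3,5), of length 3; no longer one exists.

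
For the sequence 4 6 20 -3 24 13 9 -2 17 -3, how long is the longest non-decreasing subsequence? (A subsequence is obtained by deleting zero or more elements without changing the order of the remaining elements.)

4

Scanning left to right, the best length ending at each element is: 4→1, 6→2, 20→3, -3→1, 24→4, 13→3, 9→3, -2→2, 17→4, -3→2.
So the longest non-decreasing subsequence has length 4, e.g. 4, 6, 20, 24.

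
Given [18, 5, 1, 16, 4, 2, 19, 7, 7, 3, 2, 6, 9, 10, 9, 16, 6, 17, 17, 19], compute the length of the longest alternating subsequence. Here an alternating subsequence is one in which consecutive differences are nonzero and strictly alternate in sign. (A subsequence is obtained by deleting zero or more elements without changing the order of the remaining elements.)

11

Track the best alternating length ending on an up-step vs a down-step at each position: up/down = 1/1, 1/2, 1/2, 3/2, 3/4, 3/4, 5/1, 5/6, 5/6, 5/6, 3/6, 7/6, 7/6, 7/6, 7/8, 9/6, 7/10, 11/6, 11/6, 11/1.
The maximum over both is 11; one such subsequence is 18, 5, 16, 4, 19, 7, 10, 9, 16, 6, 17.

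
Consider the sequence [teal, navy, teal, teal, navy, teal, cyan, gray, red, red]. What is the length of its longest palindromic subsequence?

6

One longest palindromic subsequence is teal navy teal teal navy teal (positions 1,2,3,4,5,6); it reads the same forward and backward, and the interval DP gives dp[1][10] = 6.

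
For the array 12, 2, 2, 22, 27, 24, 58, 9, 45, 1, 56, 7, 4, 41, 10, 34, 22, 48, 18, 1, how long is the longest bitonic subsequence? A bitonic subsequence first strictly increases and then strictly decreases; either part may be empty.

One longest bitonic subsequence is 12, 22, 27, 58, 56, 41, 34, 22, 18, 1 (positions 1,4,5,7,11,14,16,17,19,20): it rises to 58 then falls. Length 10 is optimal.

10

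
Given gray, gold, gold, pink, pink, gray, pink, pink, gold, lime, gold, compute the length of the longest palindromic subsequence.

9

Using dp[i][j] = 2 + dp[i+1][j−1] if the ends match, else max(dp[i+1][j], dp[i][j−1]):
dp[1][11] = 9. A witness is gold gold pink pink gray pink pink gold gold at positions 2,3,4,5,6,7,8,9,11.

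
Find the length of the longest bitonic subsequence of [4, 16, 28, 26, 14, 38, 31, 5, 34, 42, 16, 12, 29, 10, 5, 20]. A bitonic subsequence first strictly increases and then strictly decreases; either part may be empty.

10

One longest bitonic subsequence is 4, 16, 28, 31, 34, 42, 16, 12, 10, 5 (positions 1,2,3,7,9,10,11,12,14,15): it rises to 42 then falls. Length 10 is optimal.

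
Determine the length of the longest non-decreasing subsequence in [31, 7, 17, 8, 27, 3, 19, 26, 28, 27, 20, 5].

Let dp[i] be the longest non-decreasing subsequence ending at position i. Then dp = [1, 1, 2, 2, 3, 1, 3, 4, 5, 5, 4, 2].
The maximum is 5; one witness is 7, 17, 19, 26, 28 at positions 2,3,7,8,9.

5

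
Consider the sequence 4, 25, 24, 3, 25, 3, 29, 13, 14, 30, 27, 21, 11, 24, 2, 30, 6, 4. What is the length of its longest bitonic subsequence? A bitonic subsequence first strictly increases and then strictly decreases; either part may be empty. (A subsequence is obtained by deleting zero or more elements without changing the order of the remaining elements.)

10

One longest bitonic subsequence is 4, 24, 25, 29, 30, 27, 21, 11, 6, 4 (positions 1,3,5,7,10,11,12,13,17,18): it rises to 30 then falls. Length 10 is optimal.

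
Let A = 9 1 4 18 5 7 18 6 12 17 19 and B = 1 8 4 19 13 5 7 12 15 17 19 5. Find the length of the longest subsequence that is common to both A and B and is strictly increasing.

For each value that appears in both, track the longest common increasing run ending there.
The best achievable length is 7; one witness is 1, 4, 5, 7, 12, 17, 19 (A-positions 2,3,5,6,9,10,11, B-positions 1,3,6,7,8,10,11).

7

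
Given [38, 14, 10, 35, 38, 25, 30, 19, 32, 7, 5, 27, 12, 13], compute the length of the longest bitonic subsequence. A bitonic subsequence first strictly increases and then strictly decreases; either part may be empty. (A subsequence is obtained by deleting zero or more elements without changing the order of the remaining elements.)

One longest bitonic subsequence is 14, 35, 38, 30, 19, 7, 5 (positions 2,4,5,7,8,10,11): it rises to 38 then falls. Length 7 is optimal.

7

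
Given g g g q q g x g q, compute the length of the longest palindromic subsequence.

6

Using dp[i][j] = 2 + dp[i+1][j−1] if the ends match, else max(dp[i+1][j], dp[i][j−1]):
dp[1][9] = 6. A witness is ggqqgg at positions 2,3,4,5,6,8.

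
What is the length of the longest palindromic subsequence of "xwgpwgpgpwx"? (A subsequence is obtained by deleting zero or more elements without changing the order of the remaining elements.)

One longest palindromic subsequence is xwpgpgpwx (positions 1,2,4,6,7,8,9,10,11); it reads the same forward and backward, and the interval DP gives dp[1][11] = 9.

9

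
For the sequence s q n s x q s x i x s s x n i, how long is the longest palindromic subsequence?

Using dp[i][j] = 2 + dp[i+1][j−1] if the ends match, else max(dp[i+1][j], dp[i][j−1]):
dp[1][15] = 9. A witness is nxsxixsxn at positions 3,5,7,8,9,10,12,13,14.

9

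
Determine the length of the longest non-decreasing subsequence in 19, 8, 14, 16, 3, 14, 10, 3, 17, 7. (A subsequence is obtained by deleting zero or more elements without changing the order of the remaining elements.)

Scanning left to right, the best length ending at each element is: 19→1, 8→1, 14→2, 16→3, 3→1, 14→3, 10→2, 3→2, 17→4, 7→3.
So the longest non-decreasing subsequence has length 4, e.g. 8, 14, 16, 17.

4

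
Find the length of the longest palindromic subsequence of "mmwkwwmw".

5

One longest palindromic subsequence is mwwwm (positions 2,3,5,6,7); it reads the same forward and backward, and the interval DP gives dp[1][8] = 5.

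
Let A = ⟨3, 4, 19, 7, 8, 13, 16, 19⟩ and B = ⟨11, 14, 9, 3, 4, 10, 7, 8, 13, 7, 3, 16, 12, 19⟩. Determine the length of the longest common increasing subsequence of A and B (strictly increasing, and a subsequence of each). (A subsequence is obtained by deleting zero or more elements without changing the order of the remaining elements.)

For each value that appears in both, track the longest common increasing run ending there.
The best achievable length is 7; one witness is 3, 4, 7, 8, 13, 16, 19 (A-positions 1,2,4,5,6,7,8, B-positions 4,5,7,8,9,12,14).

7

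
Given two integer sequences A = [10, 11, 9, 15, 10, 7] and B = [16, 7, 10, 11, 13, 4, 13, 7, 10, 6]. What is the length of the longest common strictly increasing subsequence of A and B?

For each value that appears in both, track the longest common increasing run ending there.
The best achievable length is 2; one witness is 10, 11 (A-positions 1,2, B-positions 3,4).

2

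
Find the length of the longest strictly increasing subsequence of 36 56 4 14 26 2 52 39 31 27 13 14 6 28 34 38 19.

Let dp[i] be the longest increasing subsequence ending at position i. Then dp = [1, 2, 1, 2, 3, 1, 4, 4, 4, 4, 2, 3, 2, 5, 6, 7, 4].
The maximum is 7; one witness is 4, 14, 26, 27, 28, 34, 38 at positions 3,4,5,10,14,15,16.

7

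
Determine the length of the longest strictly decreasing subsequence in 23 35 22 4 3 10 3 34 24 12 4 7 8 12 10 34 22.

5

Let dp[i] be the longest decreasing subsequence ending at position i. Then dp = [1, 1, 2, 3, 4, 3, 4, 2, 3, 4, 5, 5, 5, 4, 5, 2, 4].
The maximum is 5; one witness is 35, 34, 24, 12, 4 at positions 2,8,9,10,11.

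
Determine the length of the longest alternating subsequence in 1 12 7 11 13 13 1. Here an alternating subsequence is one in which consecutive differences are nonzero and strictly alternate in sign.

Track the best alternating length ending on an up-step vs a down-step at each position: up/down = 1/1, 2/1, 2/3, 4/3, 4/1, 4/1, 1/5.
The maximum over both is 5; one such subsequence is 1, 12, 7, 11, 1.

5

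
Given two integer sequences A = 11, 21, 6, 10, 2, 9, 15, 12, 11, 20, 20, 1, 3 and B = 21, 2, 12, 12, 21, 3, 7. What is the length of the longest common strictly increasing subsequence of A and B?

For each value that appears in both, track the longest common increasing run ending there.
The best achievable length is 2; one witness is 2, 12 (A-positions 5,8, B-positions 2,3).

2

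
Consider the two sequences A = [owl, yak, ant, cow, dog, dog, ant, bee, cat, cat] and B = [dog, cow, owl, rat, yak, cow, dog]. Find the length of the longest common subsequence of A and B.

Backtracking the LCS table gives one alignment: owl (A1,B3) → yak (A2,B5) → cow (A4,B6) → dog (A6,B7).
So the longest common subsequence has length 4.

4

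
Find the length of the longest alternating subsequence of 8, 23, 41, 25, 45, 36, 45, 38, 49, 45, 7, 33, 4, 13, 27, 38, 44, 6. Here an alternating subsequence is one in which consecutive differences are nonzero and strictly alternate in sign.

Track the best alternating length ending on an up-step vs a down-step at each position: up/down = 1/1, 2/1, 2/1, 2/3, 4/1, 4/5, 6/1, 6/7, 8/1, 8/9, 1/9, 10/9, 1/11, 12/11, 12/11, 12/9, 12/9, 12/13.
The maximum over both is 13; one such subsequence is 8, 41, 25, 45, 36, 45, 38, 49, 7, 33, 4, 13, 6.

13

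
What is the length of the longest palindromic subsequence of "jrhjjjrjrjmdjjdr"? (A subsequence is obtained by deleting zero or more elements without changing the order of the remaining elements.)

One longest palindromic subsequence is rjjjrjrjjjr (positions 2,4,5,6,7,8,9,10,13,14,16); it reads the same forward and backward, and the interval DP gives dp[1][16] = 11.

11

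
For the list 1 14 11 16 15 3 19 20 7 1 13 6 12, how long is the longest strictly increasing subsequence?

5

Let dp[i] be the longest increasing subsequence ending at position i. Then dp = [1, 2, 2, 3, 3, 2, 4, 5, 3, 1, 4, 3, 4].
The maximum is 5; one witness is 1, 14, 16, 19, 20 at positions 1,2,4,7,8.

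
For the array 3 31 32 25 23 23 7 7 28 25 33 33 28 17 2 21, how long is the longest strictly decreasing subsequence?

5

Let dp[i] be the longest decreasing subsequence ending at position i. Then dp = [1, 1, 1, 2, 3, 3, 4, 4, 2, 3, 1, 1, 2, 4, 5, 4].
The maximum is 5; one witness is 31, 25, 23, 7, 2 at positions 2,4,5,7,15.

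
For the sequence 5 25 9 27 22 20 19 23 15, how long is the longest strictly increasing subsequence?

4

Let dp[i] be the longest increasing subsequence ending at position i. Then dp = [1, 2, 2, 3, 3, 3, 3, 4, 3].
The maximum is 4; one witness is 5, 9, 22, 23 at positions 1,3,5,8.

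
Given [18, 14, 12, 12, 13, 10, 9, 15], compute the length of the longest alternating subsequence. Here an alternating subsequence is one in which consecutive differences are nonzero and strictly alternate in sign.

Track the best alternating length ending on an up-step vs a down-step at each position: up/down = 1/1, 1/2, 1/2, 1/2, 3/2, 1/4, 1/4, 5/2.
The maximum over both is 5; one such subsequence is 18, 12, 13, 10, 15.

5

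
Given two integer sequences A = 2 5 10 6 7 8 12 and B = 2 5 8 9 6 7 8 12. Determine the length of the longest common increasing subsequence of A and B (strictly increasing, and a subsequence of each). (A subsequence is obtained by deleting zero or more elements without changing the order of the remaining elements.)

For each value that appears in both, track the longest common increasing run ending there.
The best achievable length is 6; one witness is 2, 5, 6, 7, 8, 12 (A-positions 1,2,4,5,6,7, B-positions 1,2,5,6,7,8).

6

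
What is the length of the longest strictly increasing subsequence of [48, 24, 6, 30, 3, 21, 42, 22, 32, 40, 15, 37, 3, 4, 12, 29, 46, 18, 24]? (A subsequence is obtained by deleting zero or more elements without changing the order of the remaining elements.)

Scanning left to right, the best length ending at each element is: 48→1, 24→1, 6→1, 30→2, 3→1, 21→2, 42→3, 22→3, 32→4, 40→5, 15→2, 37→5, 3→1, 4→2, 12→3, 29→4, 46→6, 18→4, 24→5.
So the longest increasing subsequence has length 6, e.g. 6, 21, 22, 32, 40, 46.

6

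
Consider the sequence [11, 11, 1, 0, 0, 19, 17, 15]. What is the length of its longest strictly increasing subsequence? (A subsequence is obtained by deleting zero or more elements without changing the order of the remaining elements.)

Let dp[i] be the longest increasing subsequence ending at position i. Then dp = [1, 1, 1, 1, 1, 2, 2, 2].
The maximum is 2; one witness is 11, 19 at positions 1,6.

2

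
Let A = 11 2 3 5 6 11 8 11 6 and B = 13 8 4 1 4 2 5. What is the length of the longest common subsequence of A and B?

Backtracking the LCS table gives one alignment: 2 (A2,B6) → 5 (A4,B7).
So the longest common subsequence has length 2.

2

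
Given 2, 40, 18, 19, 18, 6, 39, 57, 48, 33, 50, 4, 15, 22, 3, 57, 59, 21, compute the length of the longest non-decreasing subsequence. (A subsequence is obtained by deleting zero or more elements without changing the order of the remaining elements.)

Let dp[i] be the longest non-decreasing subsequence ending at position i. Then dp = [1, 2, 2, 3, 3, 2, 4, 5, 5, 4, 6, 2, 3, 4, 2, 7, 8, 4].
The maximum is 8; one witness is 2, 18, 19, 39, 48, 50, 57, 59 at positions 1,3,4,7,9,11,16,17.

8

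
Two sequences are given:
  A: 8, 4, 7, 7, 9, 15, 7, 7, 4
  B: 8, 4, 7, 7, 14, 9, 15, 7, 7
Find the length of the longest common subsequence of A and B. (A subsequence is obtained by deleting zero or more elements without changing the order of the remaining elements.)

8

A longest common subsequence is 8, 4, 7, 7, 9, 15, 7, 7 (length 8); the LCS DP confirms no longer common subsequence exists.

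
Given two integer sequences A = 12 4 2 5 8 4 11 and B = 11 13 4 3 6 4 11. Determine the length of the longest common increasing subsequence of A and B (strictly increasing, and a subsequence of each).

2

A longest common strictly increasing subsequence is 4, 11 (length 2); it appears in order in both A and B, and no longer such subsequence exists.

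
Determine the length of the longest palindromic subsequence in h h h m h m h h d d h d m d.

Using dp[i][j] = 2 + dp[i+1][j−1] if the ends match, else max(dp[i+1][j], dp[i][j−1]):
dp[1][14] = 9. A witness is hhhmhmhhh at positions 1,2,3,4,5,6,7,8,11.

9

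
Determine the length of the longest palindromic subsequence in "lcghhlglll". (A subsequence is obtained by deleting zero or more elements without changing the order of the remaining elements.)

6

One longest palindromic subsequence is lghhgl (positions 1,3,4,5,7,10); it reads the same forward and backward, and the interval DP gives dp[1][10] = 6.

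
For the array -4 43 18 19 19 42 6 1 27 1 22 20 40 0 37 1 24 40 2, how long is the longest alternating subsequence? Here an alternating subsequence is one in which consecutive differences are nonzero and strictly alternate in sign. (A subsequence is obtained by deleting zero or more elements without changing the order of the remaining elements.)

A longest alternating subsequence is -4, 43, 18, 19, 6, 27, 1, 22, 20, 40, 0, 37, 1, 24, 2 (positions 1,2,3,4,7,9,10,11,12,13,14,15,16,17,19); its 14 consecutive differences strictly alternate in sign, and length 15 is optimal.

15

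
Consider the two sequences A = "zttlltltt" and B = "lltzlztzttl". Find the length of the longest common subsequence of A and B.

6

Backtracking the LCS table gives one alignment: l (A4,B1) → l (A5,B2) → t (A6,B3) → l (A7,B5) → t (A8,B9) → t (A9,B10).
So the longest common subsequence has length 6.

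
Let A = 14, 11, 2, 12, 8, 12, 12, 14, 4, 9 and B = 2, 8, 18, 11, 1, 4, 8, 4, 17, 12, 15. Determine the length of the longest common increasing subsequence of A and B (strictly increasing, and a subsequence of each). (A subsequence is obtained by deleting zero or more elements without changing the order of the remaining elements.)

A longest common strictly increasing subsequence is 2, 8, 12 (length 3); it appears in order in both A and B, and no longer such subsequence exists.

3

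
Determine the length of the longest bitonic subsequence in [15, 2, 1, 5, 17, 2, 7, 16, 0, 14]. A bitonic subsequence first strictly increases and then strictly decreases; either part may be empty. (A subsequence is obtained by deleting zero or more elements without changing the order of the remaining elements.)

5

One longest bitonic subsequence is 2, 5, 17, 16, 14 (positions 2,4,5,8,10): it rises to 17 then falls. Length 5 is optimal.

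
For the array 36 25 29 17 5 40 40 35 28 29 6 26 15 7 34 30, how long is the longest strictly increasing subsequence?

One longest increasing subsequence is 25, 28, 29, 34 (positions 2,9,10,15), of length 4; no longer one exists.

4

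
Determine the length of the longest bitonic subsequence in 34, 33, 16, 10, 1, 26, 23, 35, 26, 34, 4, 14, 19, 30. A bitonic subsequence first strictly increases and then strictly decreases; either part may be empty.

Let inc[i] be the LIS ending at i and dec[i] the longest strictly decreasing subsequence starting at i. inc = [1, 1, 1, 1, 1, 2, 2, 3, 3, 4, 2, 3, 4, 5], dec = [5, 4, 3, 2, 1, 3, 2, 3, 2, 2, 1, 1, 1, 1].
max_i inc[i]+dec[i]−1 = 5, with one witness 34, 33, 26, 23, 19.

5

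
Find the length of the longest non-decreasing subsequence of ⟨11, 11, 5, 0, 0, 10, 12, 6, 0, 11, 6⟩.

Scanning left to right, the best length ending at each element is: 11→1, 11→2, 5→1, 0→1, 0→2, 10→3, 12→4, 6→3, 0→3, 11→4, 6→4.
So the longest non-decreasing subsequence has length 4, e.g. 0, 0, 10, 12.

4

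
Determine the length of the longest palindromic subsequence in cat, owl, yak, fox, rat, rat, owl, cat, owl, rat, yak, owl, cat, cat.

One longest palindromic subsequence is cat owl yak rat owl cat owl rat yak owl cat (positions 1,2,3,5,7,8,9,10,11,12,14); it reads the same forward and backward, and the interval DP gives dp[1][14] = 11.

11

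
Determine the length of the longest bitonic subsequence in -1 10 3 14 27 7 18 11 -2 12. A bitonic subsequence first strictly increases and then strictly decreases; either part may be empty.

Let inc[i] be the LIS ending at i and dec[i] the longest strictly decreasing subsequence starting at i. inc = [1, 2, 2, 3, 4, 3, 4, 4, 1, 5], dec = [2, 3, 2, 3, 4, 2, 3, 2, 1, 1].
max_i inc[i]+dec[i]−1 = 7, with one witness -1, 10, 14, 27, 18, 11, -2.

7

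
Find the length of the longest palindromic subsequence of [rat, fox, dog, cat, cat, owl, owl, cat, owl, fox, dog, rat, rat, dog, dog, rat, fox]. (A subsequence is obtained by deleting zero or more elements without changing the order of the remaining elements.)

8

Using dp[i][j] = 2 + dp[i+1][j−1] if the ends match, else max(dp[i+1][j], dp[i][j−1]):
dp[1][17] = 8. A witness is fox dog dog rat rat dog dog fox at positions 2,3,11,12,13,14,15,17.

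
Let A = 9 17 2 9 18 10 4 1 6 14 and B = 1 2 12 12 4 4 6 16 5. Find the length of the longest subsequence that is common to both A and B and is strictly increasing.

For each value that appears in both, track the longest common increasing run ending there.
The best achievable length is 3; one witness is 2, 4, 6 (A-positions 3,7,9, B-positions 2,5,7).

3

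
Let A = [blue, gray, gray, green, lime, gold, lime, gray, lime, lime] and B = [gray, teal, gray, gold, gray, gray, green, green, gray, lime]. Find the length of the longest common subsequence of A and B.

5

Backtracking the LCS table gives one alignment: gray (A2,B5) → gray (A3,B6) → green (A4,B8) → gray (A8,B9) → lime (A10,B10).
So the longest common subsequence has length 5.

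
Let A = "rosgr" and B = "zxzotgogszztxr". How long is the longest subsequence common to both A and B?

3

A longest common subsequence is osr (length 3); the LCS DP confirms no longer common subsequence exists.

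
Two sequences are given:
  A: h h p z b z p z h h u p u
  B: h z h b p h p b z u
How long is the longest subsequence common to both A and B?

7

Backtracking the LCS table gives one alignment: h (A1,B1) → h (A2,B3) → b (A5,B4) → p (A7,B5) → h (A10,B6) → p (A12,B7) → u (A13,B10).
So the longest common subsequence has length 7.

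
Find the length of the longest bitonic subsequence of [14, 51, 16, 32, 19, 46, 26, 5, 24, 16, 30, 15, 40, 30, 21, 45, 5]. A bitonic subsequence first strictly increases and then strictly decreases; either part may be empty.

One longest bitonic subsequence is 14, 16, 32, 46, 26, 24, 16, 15, 5 (positions 1,3,4,6,7,9,10,12,17): it rises to 46 then falls. Length 9 is optimal.

9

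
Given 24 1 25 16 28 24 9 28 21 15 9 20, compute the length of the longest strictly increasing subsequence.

4

One longest increasing subsequence is 1, 16, 24, 28 (positions 2,4,6,8), of length 4; no longer one exists.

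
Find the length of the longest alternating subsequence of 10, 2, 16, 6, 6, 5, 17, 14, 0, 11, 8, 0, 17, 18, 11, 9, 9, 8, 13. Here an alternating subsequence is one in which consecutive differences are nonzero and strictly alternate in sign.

Track the best alternating length ending on an up-step vs a down-step at each position: up/down = 1/1, 1/2, 3/1, 3/4, 3/4, 3/4, 5/1, 5/6, 1/6, 7/6, 7/8, 1/8, 9/1, 9/1, 9/10, 9/10, 9/10, 9/10, 11/10.
The maximum over both is 11; one such subsequence is 10, 2, 16, 6, 17, 0, 11, 8, 17, 11, 13.

11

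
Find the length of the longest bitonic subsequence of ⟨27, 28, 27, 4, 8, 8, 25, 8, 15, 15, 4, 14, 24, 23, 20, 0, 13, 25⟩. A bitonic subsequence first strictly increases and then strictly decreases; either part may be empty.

One longest bitonic subsequence is 27, 28, 27, 25, 24, 23, 20, 13 (positions 1,2,3,7,13,14,15,17): it rises to 28 then falls. Length 8 is optimal.

8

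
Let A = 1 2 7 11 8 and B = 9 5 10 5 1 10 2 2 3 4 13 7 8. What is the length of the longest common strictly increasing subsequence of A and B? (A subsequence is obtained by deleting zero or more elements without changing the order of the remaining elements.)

4

For each value that appears in both, track the longest common increasing run ending there.
The best achievable length is 4; one witness is 1, 2, 7, 8 (A-positions 1,2,3,5, B-positions 5,7,12,13).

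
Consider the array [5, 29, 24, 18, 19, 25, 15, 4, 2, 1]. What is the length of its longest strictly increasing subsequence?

4

Scanning left to right, the best length ending at each element is: 5→1, 29→2, 24→2, 18→2, 19→3, 25→4, 15→2, 4→1, 2→1, 1→1.
So the longest increasing subsequence has length 4, e.g. 5, 18, 19, 25.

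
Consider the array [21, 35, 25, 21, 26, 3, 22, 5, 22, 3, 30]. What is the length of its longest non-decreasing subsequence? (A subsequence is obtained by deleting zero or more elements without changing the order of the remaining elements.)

One longest non-decreasing subsequence is 21, 21, 22, 22, 30 (positions 1,4,7,9,11), of length 5; no longer one exists.

5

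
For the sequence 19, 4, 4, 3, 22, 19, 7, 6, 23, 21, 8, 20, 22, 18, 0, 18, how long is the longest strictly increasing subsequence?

One longest increasing subsequence is 4, 7, 8, 20, 22 (positions 2,7,11,12,13), of length 5; no longer one exists.

5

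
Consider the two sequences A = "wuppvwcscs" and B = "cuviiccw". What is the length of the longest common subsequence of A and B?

4

Backtracking the LCS table gives one alignment: u (A2,B2) → v (A5,B3) → c (A7,B6) → c (A9,B7).
So the longest common subsequence has length 4.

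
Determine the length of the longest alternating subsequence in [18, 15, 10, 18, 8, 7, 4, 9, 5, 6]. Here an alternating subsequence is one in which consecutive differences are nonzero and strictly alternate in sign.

7

Track the best alternating length ending on an up-step vs a down-step at each position: up/down = 1/1, 1/2, 1/2, 3/1, 1/4, 1/4, 1/4, 5/4, 5/6, 7/6.
The maximum over both is 7; one such subsequence is 18, 15, 18, 8, 9, 5, 6.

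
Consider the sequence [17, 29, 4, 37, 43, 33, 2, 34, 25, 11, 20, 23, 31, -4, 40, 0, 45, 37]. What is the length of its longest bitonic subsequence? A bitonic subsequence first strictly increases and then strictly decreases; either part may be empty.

Let inc[i] be the LIS ending at i and dec[i] the longest strictly decreasing subsequence starting at i. inc = [1, 2, 1, 3, 4, 3, 1, 4, 2, 2, 3, 4, 5, 1, 6, 2, 7, 6], dec = [4, 4, 3, 5, 5, 4, 2, 4, 3, 2, 2, 2, 2, 1, 2, 1, 2, 1].
max_i inc[i]+dec[i]−1 = 8, with one witness 17, 29, 37, 43, 34, 25, 23, 0.

8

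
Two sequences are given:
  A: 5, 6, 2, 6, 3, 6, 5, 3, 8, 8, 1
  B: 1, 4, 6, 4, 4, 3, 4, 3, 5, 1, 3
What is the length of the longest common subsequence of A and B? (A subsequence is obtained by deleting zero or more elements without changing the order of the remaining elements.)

Backtracking the LCS table gives one alignment: 6 (A2,B3) → 3 (A5,B8) → 5 (A7,B9) → 3 (A8,B11).
So the longest common subsequence has length 4.

4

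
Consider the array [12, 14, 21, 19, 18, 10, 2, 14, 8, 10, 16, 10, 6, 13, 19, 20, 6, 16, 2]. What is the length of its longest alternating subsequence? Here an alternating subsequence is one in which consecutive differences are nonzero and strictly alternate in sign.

11

A longest alternating subsequence is 12, 14, 10, 14, 8, 16, 10, 13, 6, 16, 2 (positions 1,2,6,8,9,11,12,14,17,18,19); its 10 consecutive differences strictly alternate in sign, and length 11 is optimal.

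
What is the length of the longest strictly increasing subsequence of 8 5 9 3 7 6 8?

One longest increasing subsequence is 5, 7, 8 (positions 2,5,7), of length 3; no longer one exists.

3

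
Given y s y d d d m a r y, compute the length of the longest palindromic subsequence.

5

One longest palindromic subsequence is ydddy (positions 1,4,5,6,10); it reads the same forward and backward, and the interval DP gives dp[1][10] = 5.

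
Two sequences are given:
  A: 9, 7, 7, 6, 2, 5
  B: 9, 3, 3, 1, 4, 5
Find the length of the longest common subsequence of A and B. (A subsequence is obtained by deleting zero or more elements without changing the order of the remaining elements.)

2

A longest common subsequence is 9, 5 (length 2); the LCS DP confirms no longer common subsequence exists.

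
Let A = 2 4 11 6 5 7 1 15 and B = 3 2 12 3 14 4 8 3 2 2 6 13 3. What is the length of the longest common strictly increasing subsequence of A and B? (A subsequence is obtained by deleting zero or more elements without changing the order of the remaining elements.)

A longest common strictly increasing subsequence is 2, 4, 6 (length 3); it appears in order in both A and B, and no longer such subsequence exists.

3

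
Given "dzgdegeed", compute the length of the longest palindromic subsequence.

Using dp[i][j] = 2 + dp[i+1][j−1] if the ends match, else max(dp[i+1][j], dp[i][j−1]):
dp[1][9] = 5. A witness is deeed at positions 1,5,7,8,9.

5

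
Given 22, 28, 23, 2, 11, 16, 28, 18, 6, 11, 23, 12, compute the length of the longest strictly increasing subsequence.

5

One longest increasing subsequence is 2, 11, 16, 18, 23 (positions 4,5,6,8,11), of length 5; no longer one exists.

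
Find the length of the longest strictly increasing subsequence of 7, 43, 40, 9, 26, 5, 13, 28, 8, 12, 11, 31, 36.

6

Let dp[i] be the longest increasing subsequence ending at position i. Then dp = [1, 2, 2, 2, 3, 1, 3, 4, 2, 3, 3, 5, 6].
The maximum is 6; one witness is 7, 9, 26, 28, 31, 36 at positions 1,4,5,8,12,13.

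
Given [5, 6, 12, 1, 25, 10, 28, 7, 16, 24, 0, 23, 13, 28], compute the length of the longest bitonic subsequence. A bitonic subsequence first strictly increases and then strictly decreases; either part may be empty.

Let inc[i] be the LIS ending at i and dec[i] the longest strictly decreasing subsequence starting at i. inc = [1, 2, 3, 1, 4, 3, 5, 3, 4, 5, 1, 5, 4, 6], dec = [3, 3, 4, 2, 4, 3, 4, 2, 2, 3, 1, 2, 1, 1].
max_i inc[i]+dec[i]−1 = 8, with one witness 5, 6, 12, 25, 28, 24, 23, 13.

8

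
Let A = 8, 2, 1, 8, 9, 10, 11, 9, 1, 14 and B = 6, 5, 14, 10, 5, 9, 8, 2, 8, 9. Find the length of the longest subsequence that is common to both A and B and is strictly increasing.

For each value that appears in both, track the longest common increasing run ending there.
The best achievable length is 3; one witness is 2, 8, 9 (A-positions 2,4,5, B-positions 8,9,10).

3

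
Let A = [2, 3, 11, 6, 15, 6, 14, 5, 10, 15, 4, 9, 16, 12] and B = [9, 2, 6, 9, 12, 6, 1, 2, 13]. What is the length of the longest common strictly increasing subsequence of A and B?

A longest common strictly increasing subsequence is 2, 6, 9, 12 (length 4); it appears in order in both A and B, and no longer such subsequence exists.

4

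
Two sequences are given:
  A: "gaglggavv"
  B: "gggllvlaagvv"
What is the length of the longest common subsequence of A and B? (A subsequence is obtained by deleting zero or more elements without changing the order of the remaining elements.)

Backtracking the LCS table gives one alignment: g (A1,B2) → g (A3,B3) → l (A4,B7) → g (A6,B10) → v (A8,B11) → v (A9,B12).
So the longest common subsequence has length 6.

6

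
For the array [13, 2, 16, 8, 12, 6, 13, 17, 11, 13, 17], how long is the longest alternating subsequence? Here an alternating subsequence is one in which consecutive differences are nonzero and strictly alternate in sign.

9

Track the best alternating length ending on an up-step vs a down-step at each position: up/down = 1/1, 1/2, 3/1, 3/4, 5/4, 3/6, 7/4, 7/1, 7/8, 9/8, 9/1.
The maximum over both is 9; one such subsequence is 13, 2, 16, 8, 12, 6, 13, 11, 13.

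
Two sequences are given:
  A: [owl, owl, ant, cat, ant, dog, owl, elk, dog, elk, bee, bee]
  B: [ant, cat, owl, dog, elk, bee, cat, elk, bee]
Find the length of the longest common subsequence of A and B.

7

A longest common subsequence is ant, cat, owl, dog, elk, bee, bee (length 7); the LCS DP confirms no longer common subsequence exists.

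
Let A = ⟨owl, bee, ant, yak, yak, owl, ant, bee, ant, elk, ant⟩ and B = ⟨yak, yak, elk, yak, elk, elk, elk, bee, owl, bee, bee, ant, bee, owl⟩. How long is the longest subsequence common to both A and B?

5

Backtracking the LCS table gives one alignment: yak (A4,B2) → yak (A5,B4) → owl (A6,B9) → ant (A7,B12) → bee (A8,B13).
So the longest common subsequence has length 5.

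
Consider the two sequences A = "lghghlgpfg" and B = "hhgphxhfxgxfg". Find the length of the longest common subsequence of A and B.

A longest common subsequence is ghhgfg (length 6); the LCS DP confirms no longer common subsequence exists.

6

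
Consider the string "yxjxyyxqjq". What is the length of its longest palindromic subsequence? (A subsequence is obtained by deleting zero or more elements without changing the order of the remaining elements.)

6

One longest palindromic subsequence is jxyyxj (positions 3,4,5,6,7,9); it reads the same forward and backward, and the interval DP gives dp[1][10] = 6.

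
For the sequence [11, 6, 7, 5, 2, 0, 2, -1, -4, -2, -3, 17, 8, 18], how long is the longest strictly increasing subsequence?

Let dp[i] be the longest increasing subsequence ending at position i. Then dp = [1, 1, 2, 1, 1, 1, 2, 1, 1, 2, 2, 3, 3, 4].
The maximum is 4; one witness is 6, 7, 17, 18 at positions 2,3,12,14.

4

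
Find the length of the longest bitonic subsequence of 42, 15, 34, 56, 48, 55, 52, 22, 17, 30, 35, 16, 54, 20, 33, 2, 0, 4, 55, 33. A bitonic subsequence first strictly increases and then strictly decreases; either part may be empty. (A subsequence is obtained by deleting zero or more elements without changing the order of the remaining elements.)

Let inc[i] be the LIS ending at i and dec[i] the longest strictly decreasing subsequence starting at i. inc = [1, 1, 2, 3, 3, 4, 4, 2, 2, 3, 4, 2, 5, 3, 4, 1, 1, 2, 6, 4], dec = [7, 3, 6, 8, 6, 7, 6, 5, 4, 4, 4, 3, 4, 3, 3, 2, 1, 1, 2, 1].
max_i inc[i]+dec[i]−1 = 10, with one witness 15, 34, 56, 55, 52, 22, 17, 16, 2, 0.

10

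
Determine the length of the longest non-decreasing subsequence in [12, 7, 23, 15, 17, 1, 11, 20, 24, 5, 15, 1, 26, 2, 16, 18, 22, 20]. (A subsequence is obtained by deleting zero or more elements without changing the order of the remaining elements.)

Let dp[i] be the longest non-decreasing subsequence ending at position i. Then dp = [1, 1, 2, 2, 3, 1, 2, 4, 5, 2, 3, 2, 6, 3, 4, 5, 6, 6].
The maximum is 6; one witness is 12, 15, 17, 20, 24, 26 at positions 1,4,5,8,9,13.

6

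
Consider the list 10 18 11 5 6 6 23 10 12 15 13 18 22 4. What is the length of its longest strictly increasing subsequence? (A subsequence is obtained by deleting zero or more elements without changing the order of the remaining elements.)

7

One longest increasing subsequence is 5, 6, 10, 12, 15, 18, 22 (positions 4,5,8,9,10,12,13), of length 7; no longer one exists.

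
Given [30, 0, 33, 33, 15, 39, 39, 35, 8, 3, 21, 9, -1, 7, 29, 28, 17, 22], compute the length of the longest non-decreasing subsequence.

One longest non-decreasing subsequence is 30, 33, 33, 39, 39 (positions 1,3,4,6,7), of length 5; no longer one exists.

5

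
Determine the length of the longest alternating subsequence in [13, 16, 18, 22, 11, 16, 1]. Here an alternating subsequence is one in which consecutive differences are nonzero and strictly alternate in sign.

5

Track the best alternating length ending on an up-step vs a down-step at each position: up/down = 1/1, 2/1, 2/1, 2/1, 1/3, 4/3, 1/5.
The maximum over both is 5; one such subsequence is 13, 16, 11, 16, 1.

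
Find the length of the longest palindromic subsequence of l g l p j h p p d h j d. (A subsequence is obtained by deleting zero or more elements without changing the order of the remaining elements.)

One longest palindromic subsequence is jhpphj (positions 5,6,7,8,10,11); it reads the same forward and backward, and the interval DP gives dp[1][12] = 6.

6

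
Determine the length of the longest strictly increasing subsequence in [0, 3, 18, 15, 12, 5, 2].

One longest increasing subsequence is 0, 3, 18 (positions 1,2,3), of length 3; no longer one exists.

3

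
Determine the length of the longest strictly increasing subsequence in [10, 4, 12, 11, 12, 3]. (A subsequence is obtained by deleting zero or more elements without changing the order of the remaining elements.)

Let dp[i] be the longest increasing subsequence ending at position i. Then dp = [1, 1, 2, 2, 3, 1].
The maximum is 3; one witness is 10, 11, 12 at positions 1,4,5.

3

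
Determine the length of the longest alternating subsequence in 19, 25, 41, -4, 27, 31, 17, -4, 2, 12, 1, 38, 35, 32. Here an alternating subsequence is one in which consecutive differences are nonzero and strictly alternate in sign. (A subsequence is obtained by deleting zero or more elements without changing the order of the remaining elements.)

A longest alternating subsequence is 19, 25, -4, 27, -4, 2, 1, 38, 35 (positions 1,2,4,5,8,9,11,12,13); its 8 consecutive differences strictly alternate in sign, and length 9 is optimal.

9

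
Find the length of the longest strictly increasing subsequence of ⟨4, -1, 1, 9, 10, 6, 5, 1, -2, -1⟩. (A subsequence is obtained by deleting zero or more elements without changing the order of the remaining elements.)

4

Let dp[i] be the longest increasing subsequence ending at position i. Then dp = [1, 1, 2, 3, 4, 3, 3, 2, 1, 2].
The maximum is 4; one witness is -1, 1, 9, 10 at positions 2,3,4,5.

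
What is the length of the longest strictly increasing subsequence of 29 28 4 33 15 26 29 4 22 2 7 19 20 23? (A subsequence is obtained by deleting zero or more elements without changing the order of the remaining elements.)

5

Scanning left to right, the best length ending at each element is: 29→1, 28→1, 4→1, 33→2, 15→2, 26→3, 29→4, 4→1, 22→3, 2→1, 7→2, 19→3, 20→4, 23→5.
So the longest increasing subsequence has length 5, e.g. 4, 15, 19, 20, 23.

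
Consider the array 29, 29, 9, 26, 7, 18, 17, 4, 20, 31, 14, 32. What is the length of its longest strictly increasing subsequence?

One longest increasing subsequence is 9, 18, 20, 31, 32 (positions 3,6,9,10,12), of length 5; no longer one exists.

5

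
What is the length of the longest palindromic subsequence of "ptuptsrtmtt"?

One longest palindromic subsequence is ttmtt (positions 2,5,9,10,11); it reads the same forward and backward, and the interval DP gives dp[1][11] = 5.

5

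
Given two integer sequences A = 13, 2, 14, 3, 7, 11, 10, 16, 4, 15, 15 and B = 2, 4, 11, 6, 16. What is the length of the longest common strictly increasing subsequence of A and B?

3

For each value that appears in both, track the longest common increasing run ending there.
The best achievable length is 3; one witness is 2, 11, 16 (A-positions 2,6,8, B-positions 1,3,5).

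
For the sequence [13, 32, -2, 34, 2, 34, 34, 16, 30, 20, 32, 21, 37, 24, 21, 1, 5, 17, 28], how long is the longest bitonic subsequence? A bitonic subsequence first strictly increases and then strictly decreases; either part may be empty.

Let inc[i] be the LIS ending at i and dec[i] the longest strictly decreasing subsequence starting at i. inc = [1, 2, 1, 3, 2, 3, 3, 3, 4, 4, 5, 5, 6, 6, 5, 2, 3, 4, 7], dec = [3, 5, 1, 5, 2, 5, 5, 2, 4, 2, 4, 2, 4, 3, 2, 1, 1, 1, 1].
max_i inc[i]+dec[i]−1 = 9, with one witness -2, 2, 16, 30, 32, 37, 24, 21, 17.

9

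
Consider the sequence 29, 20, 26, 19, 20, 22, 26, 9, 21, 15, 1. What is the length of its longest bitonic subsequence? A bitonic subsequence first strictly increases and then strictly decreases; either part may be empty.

Let inc[i] be the LIS ending at i and dec[i] the longest strictly decreasing subsequence starting at i. inc = [1, 1, 2, 1, 2, 3, 4, 1, 3, 2, 1], dec = [6, 4, 5, 3, 3, 4, 4, 2, 3, 2, 1].
max_i inc[i]+dec[i]−1 = 7, with one witness 19, 20, 22, 26, 21, 15, 1.

7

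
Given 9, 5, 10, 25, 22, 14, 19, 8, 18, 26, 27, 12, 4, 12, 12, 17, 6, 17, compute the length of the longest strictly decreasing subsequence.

Let dp[i] be the longest decreasing subsequence ending at position i. Then dp = [1, 2, 1, 1, 2, 3, 3, 4, 4, 1, 1, 5, 6, 5, 5, 5, 6, 5].
The maximum is 6; one witness is 25, 22, 19, 18, 12, 4 at positions 4,5,7,9,12,13.

6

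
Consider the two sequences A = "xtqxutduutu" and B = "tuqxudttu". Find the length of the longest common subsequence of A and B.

7

A longest common subsequence is tqxuttu (length 7); the LCS DP confirms no longer common subsequence exists.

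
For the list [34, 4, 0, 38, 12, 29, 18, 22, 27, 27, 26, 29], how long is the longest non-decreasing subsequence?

7

Let dp[i] be the longest non-decreasing subsequence ending at position i. Then dp = [1, 1, 1, 2, 2, 3, 3, 4, 5, 6, 5, 7].
The maximum is 7; one witness is 4, 12, 18, 22, 27, 27, 29 at positions 2,5,7,8,9,10,12.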